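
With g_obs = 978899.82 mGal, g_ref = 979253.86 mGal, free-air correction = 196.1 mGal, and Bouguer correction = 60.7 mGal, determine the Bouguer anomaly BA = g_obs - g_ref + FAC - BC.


BA = g_obs - g_ref + FAC - BC
= 978899.82 - 979253.86 + 196.1 - 60.7
= -218.64 mGal

-218.64


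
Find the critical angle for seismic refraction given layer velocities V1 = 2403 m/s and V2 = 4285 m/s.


V1/V2 = 2403/4285 = 0.560793
theta_c = arcsin(0.560793) = 34.1107 degrees

34.1107


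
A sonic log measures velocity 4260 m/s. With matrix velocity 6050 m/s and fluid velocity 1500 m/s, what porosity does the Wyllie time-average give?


1/V - 1/Vm = 1/4260 - 1/6050 = 6.945e-05
1/Vf - 1/Vm = 1/1500 - 1/6050 = 0.00050138
phi = 6.945e-05 / 0.00050138 = 0.1385

0.1385


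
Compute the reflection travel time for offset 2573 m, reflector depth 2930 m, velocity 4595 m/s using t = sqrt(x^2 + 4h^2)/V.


x^2 + 4h^2 = 2573^2 + 4*2930^2 = 6620329 + 34339600 = 40959929
sqrt(40959929) = 6399.9945
t = 6399.9945 / 4595 = 1.3928 s

1.3928


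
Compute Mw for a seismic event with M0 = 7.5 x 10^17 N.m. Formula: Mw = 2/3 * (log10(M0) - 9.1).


log10(M0) = log10(7.5 x 10^17) = 17.8751
Mw = 2/3 * (17.8751 - 9.1)
= 2/3 * 8.7751
= 5.85

5.85


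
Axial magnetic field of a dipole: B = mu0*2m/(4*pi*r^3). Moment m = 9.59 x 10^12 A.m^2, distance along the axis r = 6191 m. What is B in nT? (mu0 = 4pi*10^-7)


m = 9.59 x 10^12 = 9590000000000 A.m^2
2m = 19180000000000 A.m^2
r^3 = 6191^3 = 237291625871
B = (4pi*10^-7) * 19180000000000 / (4*pi * 237291625871) * 1e9
= 24102298.838341 / 2981894514378.85 * 1e9
= 8082.8811 nT

8082.8811


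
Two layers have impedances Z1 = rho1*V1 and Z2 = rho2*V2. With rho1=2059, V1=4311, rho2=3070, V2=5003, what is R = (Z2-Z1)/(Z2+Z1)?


Z1 = 2059 * 4311 = 8876349
Z2 = 3070 * 5003 = 15359210
R = (15359210 - 8876349) / (15359210 + 8876349) = 6482861 / 24235559 = 0.2675

0.2675


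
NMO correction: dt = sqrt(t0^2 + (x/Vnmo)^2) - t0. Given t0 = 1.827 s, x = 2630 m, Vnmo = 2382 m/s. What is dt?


x/Vnmo = 2630/2382 = 1.104114
(x/Vnmo)^2 = 1.219068
t0^2 = 3.337929
sqrt(3.337929 + 1.219068) = 2.134712
dt = 2.134712 - 1.827 = 0.307712

0.307712


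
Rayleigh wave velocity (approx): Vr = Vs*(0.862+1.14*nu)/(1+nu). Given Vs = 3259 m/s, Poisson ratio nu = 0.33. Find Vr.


Numerator factor = 0.862 + 1.14*0.33 = 1.2382
Denominator = 1 + 0.33 = 1.33
Vr = 3259 * 1.2382 / 1.33 = 3034.06 m/s

3034.06


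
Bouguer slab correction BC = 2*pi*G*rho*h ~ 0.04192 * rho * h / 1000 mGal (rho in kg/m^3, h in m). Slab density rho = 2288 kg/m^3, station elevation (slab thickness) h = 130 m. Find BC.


BC = 0.04192 * rho * h / 1000
= 0.04192 * 2288 * 130 / 1000
= 12.4687 mGal

12.4687


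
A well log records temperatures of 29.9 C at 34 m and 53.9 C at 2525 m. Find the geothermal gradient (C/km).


dT = 53.9 - 29.9 = 24.0 C
dz = 2525 - 34 = 2491 m
gradient = dT/dz * 1000 = 24.0/2491 * 1000 = 9.6347 C/km

9.6347


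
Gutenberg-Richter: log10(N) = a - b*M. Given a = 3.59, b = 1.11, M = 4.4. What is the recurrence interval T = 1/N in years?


log10(N) = 3.59 - 1.11*4.4 = -1.294
N = 10^-1.294 = 0.050816
T = 1/N = 1/0.050816 = 19.6789 years

19.6789


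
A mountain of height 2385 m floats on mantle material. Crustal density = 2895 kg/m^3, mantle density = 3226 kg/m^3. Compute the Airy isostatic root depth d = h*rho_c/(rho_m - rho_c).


rho_m - rho_c = 3226 - 2895 = 331
d = 2385 * 2895 / 331
= 6904575 / 331
= 20859.74 m

20859.74


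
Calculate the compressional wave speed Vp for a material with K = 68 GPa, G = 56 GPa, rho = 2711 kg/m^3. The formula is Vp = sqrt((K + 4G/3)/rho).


First compute the effective modulus:
K + 4G/3 = 68e9 + 4*56e9/3 = 142666666666.67 Pa
Then divide by density:
142666666666.67 / 2711 = 52625107.5864 Pa/(kg/m^3)
Take the square root:
Vp = sqrt(52625107.5864) = 7254.32 m/s

7254.32


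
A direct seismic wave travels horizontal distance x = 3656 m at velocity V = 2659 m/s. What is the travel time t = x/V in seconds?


t = x / V
= 3656 / 2659
= 1.375 s

1.375


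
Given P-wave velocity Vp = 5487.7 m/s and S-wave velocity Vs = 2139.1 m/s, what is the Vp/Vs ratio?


Vp/Vs = 5487.7 / 2139.1
= 2.5654

2.5654


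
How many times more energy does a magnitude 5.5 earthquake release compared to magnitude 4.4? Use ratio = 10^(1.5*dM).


M2 - M1 = 5.5 - 4.4 = 1.1
1.5 * 1.1 = 1.65
ratio = 10^1.65 = 44.67

44.67


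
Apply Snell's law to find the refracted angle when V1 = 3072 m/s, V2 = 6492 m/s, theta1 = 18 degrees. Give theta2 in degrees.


sin(theta1) = sin(18 deg) = 0.309017
sin(theta2) = V2/V1 * sin(theta1) = 6492/3072 * 0.309017 = 0.65304
theta2 = arcsin(0.65304) = 40.7712 degrees

40.7712


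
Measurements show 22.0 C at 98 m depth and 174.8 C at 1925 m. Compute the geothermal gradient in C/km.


dT = 174.8 - 22.0 = 152.8 C
dz = 1925 - 98 = 1827 m
gradient = dT/dz * 1000 = 152.8/1827 * 1000 = 83.6344 C/km

83.6344


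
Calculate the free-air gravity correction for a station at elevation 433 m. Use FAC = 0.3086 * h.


FAC = 0.3086 * h
= 0.3086 * 433
= 133.6238 mGal

133.6238


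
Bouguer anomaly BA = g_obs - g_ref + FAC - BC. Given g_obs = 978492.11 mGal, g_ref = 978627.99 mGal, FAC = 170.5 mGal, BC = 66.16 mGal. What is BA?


BA = g_obs - g_ref + FAC - BC
= 978492.11 - 978627.99 + 170.5 - 66.16
= -31.54 mGal

-31.54


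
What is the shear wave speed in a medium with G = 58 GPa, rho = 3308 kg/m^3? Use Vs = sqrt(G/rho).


Convert G to Pa: G = 58e9 Pa
Compute G/rho = 58e9 / 3308 = 17533252.7207
Vs = sqrt(17533252.7207) = 4187.27 m/s

4187.27


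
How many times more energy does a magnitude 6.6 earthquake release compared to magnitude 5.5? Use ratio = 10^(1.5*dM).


M2 - M1 = 6.6 - 5.5 = 1.1
1.5 * 1.1 = 1.65
ratio = 10^1.65 = 44.67

44.67


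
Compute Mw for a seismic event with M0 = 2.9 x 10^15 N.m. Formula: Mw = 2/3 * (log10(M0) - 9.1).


log10(M0) = log10(2.9 x 10^15) = 15.4624
Mw = 2/3 * (15.4624 - 9.1)
= 2/3 * 6.3624
= 4.24

4.24


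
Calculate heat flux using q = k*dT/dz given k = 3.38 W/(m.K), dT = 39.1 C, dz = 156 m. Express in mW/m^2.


q = k * dT / dz * 1000
= 3.38 * 39.1 / 156 * 1000
= 0.847167 * 1000
= 847.1667 mW/m^2

847.1667


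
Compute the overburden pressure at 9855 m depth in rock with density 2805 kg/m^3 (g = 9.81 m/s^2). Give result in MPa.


P = rho * g * z / 1e6
= 2805 * 9.81 * 9855 / 1e6
= 271180527.75 / 1e6
= 271.1805 MPa

271.1805


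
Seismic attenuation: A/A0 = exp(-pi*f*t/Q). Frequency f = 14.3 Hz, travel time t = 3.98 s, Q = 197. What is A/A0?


pi*f*t/Q = pi*14.3*3.98/197 = 0.907617
A/A0 = exp(-0.907617) = 0.403484

0.403484


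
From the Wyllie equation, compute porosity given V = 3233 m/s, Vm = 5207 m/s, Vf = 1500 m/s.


1/V - 1/Vm = 1/3233 - 1/5207 = 0.00011726
1/Vf - 1/Vm = 1/1500 - 1/5207 = 0.00047462
phi = 0.00011726 / 0.00047462 = 0.2471

0.2471


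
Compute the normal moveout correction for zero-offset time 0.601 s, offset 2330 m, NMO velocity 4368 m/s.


x/Vnmo = 2330/4368 = 0.533425
(x/Vnmo)^2 = 0.284542
t0^2 = 0.361201
sqrt(0.361201 + 0.284542) = 0.803581
dt = 0.803581 - 0.601 = 0.202581

0.202581


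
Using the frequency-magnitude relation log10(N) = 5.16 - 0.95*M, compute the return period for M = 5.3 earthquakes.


log10(N) = 5.16 - 0.95*5.3 = 0.125
N = 10^0.125 = 1.333521
T = 1/N = 1/1.333521 = 0.7499 years

0.7499


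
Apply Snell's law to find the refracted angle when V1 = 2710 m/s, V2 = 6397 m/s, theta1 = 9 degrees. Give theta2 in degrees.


sin(theta1) = sin(9 deg) = 0.156434
sin(theta2) = V2/V1 * sin(theta1) = 6397/2710 * 0.156434 = 0.369266
theta2 = arcsin(0.369266) = 21.6704 degrees

21.6704


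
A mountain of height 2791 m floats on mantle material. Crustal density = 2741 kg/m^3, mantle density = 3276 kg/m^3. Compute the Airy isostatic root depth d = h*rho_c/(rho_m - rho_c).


rho_m - rho_c = 3276 - 2741 = 535
d = 2791 * 2741 / 535
= 7650131 / 535
= 14299.31 m

14299.31


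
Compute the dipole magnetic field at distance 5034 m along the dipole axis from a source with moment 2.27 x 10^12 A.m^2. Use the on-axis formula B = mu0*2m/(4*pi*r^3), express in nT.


m = 2.27 x 10^12 = 2270000000000 A.m^2
2m = 4540000000000 A.m^2
r^3 = 5034^3 = 127567379304
B = (4pi*10^-7) * 4540000000000 / (4*pi * 127567379304) * 1e9
= 5705132.258919 / 1603058966636.6 * 1e9
= 3558.9036 nT

3558.9036


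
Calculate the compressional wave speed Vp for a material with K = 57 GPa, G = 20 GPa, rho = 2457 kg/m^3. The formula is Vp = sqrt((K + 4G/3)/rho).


First compute the effective modulus:
K + 4G/3 = 57e9 + 4*20e9/3 = 83666666666.67 Pa
Then divide by density:
83666666666.67 / 2457 = 34052367.3857 Pa/(kg/m^3)
Take the square root:
Vp = sqrt(34052367.3857) = 5835.44 m/s

5835.44


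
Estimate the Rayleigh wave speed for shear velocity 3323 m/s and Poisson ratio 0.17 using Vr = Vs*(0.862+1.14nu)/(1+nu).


Numerator factor = 0.862 + 1.14*0.17 = 1.0558
Denominator = 1 + 0.17 = 1.17
Vr = 3323 * 1.0558 / 1.17 = 2998.65 m/s

2998.65


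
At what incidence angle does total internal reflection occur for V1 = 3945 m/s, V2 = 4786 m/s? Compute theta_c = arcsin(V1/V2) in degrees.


V1/V2 = 3945/4786 = 0.824279
theta_c = arcsin(0.824279) = 55.5155 degrees

55.5155


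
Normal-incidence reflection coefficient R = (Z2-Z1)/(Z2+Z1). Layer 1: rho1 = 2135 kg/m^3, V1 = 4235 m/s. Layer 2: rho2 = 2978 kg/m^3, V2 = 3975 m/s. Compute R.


Z1 = 2135 * 4235 = 9041725
Z2 = 2978 * 3975 = 11837550
R = (11837550 - 9041725) / (11837550 + 9041725) = 2795825 / 20879275 = 0.1339

0.1339


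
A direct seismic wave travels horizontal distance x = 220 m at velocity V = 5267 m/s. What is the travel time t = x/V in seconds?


t = x / V
= 220 / 5267
= 0.0418 s

0.0418


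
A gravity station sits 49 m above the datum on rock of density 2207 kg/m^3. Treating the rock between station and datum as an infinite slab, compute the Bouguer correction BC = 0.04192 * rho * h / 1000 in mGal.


BC = 0.04192 * rho * h / 1000
= 0.04192 * 2207 * 49 / 1000
= 4.5334 mGal

4.5334


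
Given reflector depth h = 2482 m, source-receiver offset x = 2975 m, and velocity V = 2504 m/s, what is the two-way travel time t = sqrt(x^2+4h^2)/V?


x^2 + 4h^2 = 2975^2 + 4*2482^2 = 8850625 + 24641296 = 33491921
sqrt(33491921) = 5787.2205
t = 5787.2205 / 2504 = 2.3112 s

2.3112


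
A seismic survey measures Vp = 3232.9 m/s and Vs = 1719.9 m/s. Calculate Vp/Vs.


Vp/Vs = 3232.9 / 1719.9
= 1.8797

1.8797


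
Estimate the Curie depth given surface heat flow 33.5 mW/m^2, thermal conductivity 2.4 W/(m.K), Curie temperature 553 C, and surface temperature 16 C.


T_Curie - T_surf = 553 - 16 = 537 C
Convert q to W/m^2: 33.5 mW/m^2 = 0.0335 W/m^2
d = 537 * 2.4 / 0.0335 = 38471.64 m

38471.64


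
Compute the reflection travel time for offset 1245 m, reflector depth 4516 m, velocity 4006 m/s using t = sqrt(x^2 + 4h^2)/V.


x^2 + 4h^2 = 1245^2 + 4*4516^2 = 1550025 + 81577024 = 83127049
sqrt(83127049) = 9117.4036
t = 9117.4036 / 4006 = 2.2759 s

2.2759


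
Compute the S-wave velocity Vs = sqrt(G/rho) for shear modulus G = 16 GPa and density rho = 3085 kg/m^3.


Convert G to Pa: G = 16e9 Pa
Compute G/rho = 16e9 / 3085 = 5186385.7374
Vs = sqrt(5186385.7374) = 2277.36 m/s

2277.36


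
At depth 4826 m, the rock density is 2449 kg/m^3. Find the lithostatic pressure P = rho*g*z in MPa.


P = rho * g * z / 1e6
= 2449 * 9.81 * 4826 / 1e6
= 115943153.94 / 1e6
= 115.9432 MPa

115.9432


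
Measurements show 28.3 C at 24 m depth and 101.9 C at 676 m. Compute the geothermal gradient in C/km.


dT = 101.9 - 28.3 = 73.6 C
dz = 676 - 24 = 652 m
gradient = dT/dz * 1000 = 73.6/652 * 1000 = 112.8834 C/km

112.8834


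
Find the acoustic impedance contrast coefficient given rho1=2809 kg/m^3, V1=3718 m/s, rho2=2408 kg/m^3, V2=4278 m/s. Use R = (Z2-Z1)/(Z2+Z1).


Z1 = 2809 * 3718 = 10443862
Z2 = 2408 * 4278 = 10301424
R = (10301424 - 10443862) / (10301424 + 10443862) = -142438 / 20745286 = -0.0069

-0.0069


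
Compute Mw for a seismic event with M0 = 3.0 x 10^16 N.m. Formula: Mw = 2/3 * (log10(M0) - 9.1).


log10(M0) = log10(3.0 x 10^16) = 16.4771
Mw = 2/3 * (16.4771 - 9.1)
= 2/3 * 7.3771
= 4.92

4.92


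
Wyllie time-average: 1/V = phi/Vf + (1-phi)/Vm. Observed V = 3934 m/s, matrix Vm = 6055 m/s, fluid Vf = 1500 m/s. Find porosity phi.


1/V - 1/Vm = 1/3934 - 1/6055 = 8.904e-05
1/Vf - 1/Vm = 1/1500 - 1/6055 = 0.00050151
phi = 8.904e-05 / 0.00050151 = 0.1775

0.1775


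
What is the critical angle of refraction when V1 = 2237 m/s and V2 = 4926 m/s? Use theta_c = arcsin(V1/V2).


V1/V2 = 2237/4926 = 0.454121
theta_c = arcsin(0.454121) = 27.0084 degrees

27.0084


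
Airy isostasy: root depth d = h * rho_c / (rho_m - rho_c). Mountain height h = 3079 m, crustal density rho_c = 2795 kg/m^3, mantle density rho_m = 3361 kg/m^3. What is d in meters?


rho_m - rho_c = 3361 - 2795 = 566
d = 3079 * 2795 / 566
= 8605805 / 566
= 15204.6 m

15204.6


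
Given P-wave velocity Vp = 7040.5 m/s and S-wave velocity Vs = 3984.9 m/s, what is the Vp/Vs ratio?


Vp/Vs = 7040.5 / 3984.9
= 1.7668

1.7668


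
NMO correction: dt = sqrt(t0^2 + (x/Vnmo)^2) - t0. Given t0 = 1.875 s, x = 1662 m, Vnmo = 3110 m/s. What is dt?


x/Vnmo = 1662/3110 = 0.534405
(x/Vnmo)^2 = 0.285589
t0^2 = 3.515625
sqrt(3.515625 + 0.285589) = 1.94967
dt = 1.94967 - 1.875 = 0.07467

0.07467


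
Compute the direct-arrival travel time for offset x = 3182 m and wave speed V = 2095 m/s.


t = x / V
= 3182 / 2095
= 1.5189 s

1.5189


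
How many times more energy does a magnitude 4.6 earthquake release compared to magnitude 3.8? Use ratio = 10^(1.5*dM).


M2 - M1 = 4.6 - 3.8 = 0.8
1.5 * 0.8 = 1.2
ratio = 10^1.2 = 15.85

15.85


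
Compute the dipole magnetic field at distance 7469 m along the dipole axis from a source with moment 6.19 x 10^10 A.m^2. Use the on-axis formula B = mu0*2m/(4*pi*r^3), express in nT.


m = 6.19 x 10^10 = 61900000000 A.m^2
2m = 123800000000 A.m^2
r^3 = 7469^3 = 416665342709
B = (4pi*10^-7) * 123800000000 / (4*pi * 416665342709) * 1e9
= 155571.668206 / 5235971118640.27 * 1e9
= 29.7121 nT

29.7121


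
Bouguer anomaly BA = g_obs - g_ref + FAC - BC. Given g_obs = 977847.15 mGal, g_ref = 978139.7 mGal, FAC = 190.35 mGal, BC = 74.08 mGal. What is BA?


BA = g_obs - g_ref + FAC - BC
= 977847.15 - 978139.7 + 190.35 - 74.08
= -176.28 mGal

-176.28


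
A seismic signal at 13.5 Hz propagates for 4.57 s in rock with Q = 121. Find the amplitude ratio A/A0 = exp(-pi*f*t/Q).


pi*f*t/Q = pi*13.5*4.57/121 = 1.601823
A/A0 = exp(-1.601823) = 0.201529

0.201529


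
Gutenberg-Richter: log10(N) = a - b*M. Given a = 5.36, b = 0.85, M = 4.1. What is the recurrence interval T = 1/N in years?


log10(N) = 5.36 - 0.85*4.1 = 1.875
N = 10^1.875 = 74.989421
T = 1/N = 1/74.989421 = 0.0133 years

0.0133


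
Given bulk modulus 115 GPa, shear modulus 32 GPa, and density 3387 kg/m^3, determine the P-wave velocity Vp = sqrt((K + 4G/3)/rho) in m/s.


First compute the effective modulus:
K + 4G/3 = 115e9 + 4*32e9/3 = 157666666666.67 Pa
Then divide by density:
157666666666.67 / 3387 = 46550536.3645 Pa/(kg/m^3)
Take the square root:
Vp = sqrt(46550536.3645) = 6822.8 m/s

6822.8


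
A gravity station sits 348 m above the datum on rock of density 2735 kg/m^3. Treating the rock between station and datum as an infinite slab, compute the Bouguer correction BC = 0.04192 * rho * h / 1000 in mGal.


BC = 0.04192 * rho * h / 1000
= 0.04192 * 2735 * 348 / 1000
= 39.8986 mGal

39.8986


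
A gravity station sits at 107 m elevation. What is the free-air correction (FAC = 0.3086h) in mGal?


FAC = 0.3086 * h
= 0.3086 * 107
= 33.0202 mGal

33.0202


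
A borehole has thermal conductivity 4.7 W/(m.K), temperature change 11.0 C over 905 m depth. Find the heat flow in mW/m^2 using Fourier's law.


q = k * dT / dz * 1000
= 4.7 * 11.0 / 905 * 1000
= 0.057127 * 1000
= 57.1271 mW/m^2

57.1271


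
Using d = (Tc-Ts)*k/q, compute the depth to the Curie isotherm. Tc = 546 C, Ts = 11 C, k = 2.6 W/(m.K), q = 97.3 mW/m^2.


T_Curie - T_surf = 546 - 11 = 535 C
Convert q to W/m^2: 97.3 mW/m^2 = 0.0973 W/m^2
d = 535 * 2.6 / 0.0973 = 14295.99 m

14295.99


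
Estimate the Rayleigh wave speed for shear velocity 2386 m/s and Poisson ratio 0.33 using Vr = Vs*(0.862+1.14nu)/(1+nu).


Numerator factor = 0.862 + 1.14*0.33 = 1.2382
Denominator = 1 + 0.33 = 1.33
Vr = 2386 * 1.2382 / 1.33 = 2221.31 m/s

2221.31


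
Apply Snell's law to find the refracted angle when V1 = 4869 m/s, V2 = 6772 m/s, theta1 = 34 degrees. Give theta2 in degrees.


sin(theta1) = sin(34 deg) = 0.559193
sin(theta2) = V2/V1 * sin(theta1) = 6772/4869 * 0.559193 = 0.777748
theta2 = arcsin(0.777748) = 51.0548 degrees

51.0548


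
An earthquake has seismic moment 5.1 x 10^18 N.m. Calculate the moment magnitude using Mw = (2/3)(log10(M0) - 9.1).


log10(M0) = log10(5.1 x 10^18) = 18.7076
Mw = 2/3 * (18.7076 - 9.1)
= 2/3 * 9.6076
= 6.41

6.41


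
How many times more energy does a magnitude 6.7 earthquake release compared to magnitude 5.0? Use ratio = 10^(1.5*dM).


M2 - M1 = 6.7 - 5.0 = 1.7
1.5 * 1.7 = 2.55
ratio = 10^2.55 = 354.81

354.81


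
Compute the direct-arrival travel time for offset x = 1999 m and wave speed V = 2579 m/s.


t = x / V
= 1999 / 2579
= 0.7751 s

0.7751


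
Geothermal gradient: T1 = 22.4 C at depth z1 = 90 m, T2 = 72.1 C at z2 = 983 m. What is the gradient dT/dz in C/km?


dT = 72.1 - 22.4 = 49.7 C
dz = 983 - 90 = 893 m
gradient = dT/dz * 1000 = 49.7/893 * 1000 = 55.6551 C/km

55.6551


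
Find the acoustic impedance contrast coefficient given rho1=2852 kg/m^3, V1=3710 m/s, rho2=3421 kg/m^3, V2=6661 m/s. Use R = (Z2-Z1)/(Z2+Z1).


Z1 = 2852 * 3710 = 10580920
Z2 = 3421 * 6661 = 22787281
R = (22787281 - 10580920) / (22787281 + 10580920) = 12206361 / 33368201 = 0.3658

0.3658


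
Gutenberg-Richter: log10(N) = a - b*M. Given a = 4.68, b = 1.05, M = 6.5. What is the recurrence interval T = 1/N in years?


log10(N) = 4.68 - 1.05*6.5 = -2.145
N = 10^-2.145 = 0.007161
T = 1/N = 1/0.007161 = 139.6368 years

139.6368


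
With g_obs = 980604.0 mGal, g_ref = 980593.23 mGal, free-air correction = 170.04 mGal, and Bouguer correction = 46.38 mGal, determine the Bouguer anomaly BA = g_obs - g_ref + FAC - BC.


BA = g_obs - g_ref + FAC - BC
= 980604.0 - 980593.23 + 170.04 - 46.38
= 134.43 mGal

134.43


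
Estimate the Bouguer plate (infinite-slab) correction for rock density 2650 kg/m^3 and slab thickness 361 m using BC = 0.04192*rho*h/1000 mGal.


BC = 0.04192 * rho * h / 1000
= 0.04192 * 2650 * 361 / 1000
= 40.1028 mGal

40.1028


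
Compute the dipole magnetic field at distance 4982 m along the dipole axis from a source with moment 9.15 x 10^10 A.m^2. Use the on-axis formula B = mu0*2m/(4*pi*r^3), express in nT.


m = 9.15 x 10^10 = 91500000000 A.m^2
2m = 183000000000 A.m^2
r^3 = 4982^3 = 123654854168
B = (4pi*10^-7) * 183000000000 / (4*pi * 123654854168) * 1e9
= 229964.582243 / 1553892725739.62 * 1e9
= 147.9926 nT

147.9926


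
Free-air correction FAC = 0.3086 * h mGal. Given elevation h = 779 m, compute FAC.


FAC = 0.3086 * h
= 0.3086 * 779
= 240.3994 mGal

240.3994


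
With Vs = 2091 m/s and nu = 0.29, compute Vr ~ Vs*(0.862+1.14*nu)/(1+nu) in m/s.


Numerator factor = 0.862 + 1.14*0.29 = 1.1926
Denominator = 1 + 0.29 = 1.29
Vr = 2091 * 1.1926 / 1.29 = 1933.12 m/s

1933.12


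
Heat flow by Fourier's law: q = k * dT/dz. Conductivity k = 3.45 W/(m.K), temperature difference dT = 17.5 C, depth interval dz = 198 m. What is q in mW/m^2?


q = k * dT / dz * 1000
= 3.45 * 17.5 / 198 * 1000
= 0.304924 * 1000
= 304.9242 mW/m^2

304.9242


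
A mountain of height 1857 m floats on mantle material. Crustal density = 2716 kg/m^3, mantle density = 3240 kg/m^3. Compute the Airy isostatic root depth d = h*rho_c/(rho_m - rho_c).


rho_m - rho_c = 3240 - 2716 = 524
d = 1857 * 2716 / 524
= 5043612 / 524
= 9625.21 m

9625.21


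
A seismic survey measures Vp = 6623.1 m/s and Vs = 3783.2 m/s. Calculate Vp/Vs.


Vp/Vs = 6623.1 / 3783.2
= 1.7507

1.7507


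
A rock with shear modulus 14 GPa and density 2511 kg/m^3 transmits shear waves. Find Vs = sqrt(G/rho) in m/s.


Convert G to Pa: G = 14e9 Pa
Compute G/rho = 14e9 / 2511 = 5575467.9411
Vs = sqrt(5575467.9411) = 2361.24 m/s

2361.24


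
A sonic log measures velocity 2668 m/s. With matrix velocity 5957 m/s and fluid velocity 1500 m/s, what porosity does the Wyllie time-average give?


1/V - 1/Vm = 1/2668 - 1/5957 = 0.00020694
1/Vf - 1/Vm = 1/1500 - 1/5957 = 0.0004988
phi = 0.00020694 / 0.0004988 = 0.4149

0.4149


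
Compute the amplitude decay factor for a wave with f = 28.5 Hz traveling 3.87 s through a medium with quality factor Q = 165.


pi*f*t/Q = pi*28.5*3.87/165 = 2.100012
A/A0 = exp(-2.100012) = 0.122455

0.122455


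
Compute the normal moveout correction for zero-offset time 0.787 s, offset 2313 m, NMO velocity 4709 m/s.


x/Vnmo = 2313/4709 = 0.491187
(x/Vnmo)^2 = 0.241265
t0^2 = 0.619369
sqrt(0.619369 + 0.241265) = 0.927703
dt = 0.927703 - 0.787 = 0.140703

0.140703


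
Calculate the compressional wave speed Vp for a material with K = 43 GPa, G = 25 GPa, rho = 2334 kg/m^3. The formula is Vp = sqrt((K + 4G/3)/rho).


First compute the effective modulus:
K + 4G/3 = 43e9 + 4*25e9/3 = 76333333333.33 Pa
Then divide by density:
76333333333.33 / 2334 = 32704941.4453 Pa/(kg/m^3)
Take the square root:
Vp = sqrt(32704941.4453) = 5718.82 m/s

5718.82


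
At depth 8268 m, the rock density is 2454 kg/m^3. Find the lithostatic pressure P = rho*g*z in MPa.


P = rho * g * z / 1e6
= 2454 * 9.81 * 8268 / 1e6
= 199041682.32 / 1e6
= 199.0417 MPa

199.0417


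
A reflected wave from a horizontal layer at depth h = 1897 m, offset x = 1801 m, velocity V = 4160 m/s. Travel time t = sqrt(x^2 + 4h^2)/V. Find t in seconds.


x^2 + 4h^2 = 1801^2 + 4*1897^2 = 3243601 + 14394436 = 17638037
sqrt(17638037) = 4199.7663
t = 4199.7663 / 4160 = 1.0096 s

1.0096


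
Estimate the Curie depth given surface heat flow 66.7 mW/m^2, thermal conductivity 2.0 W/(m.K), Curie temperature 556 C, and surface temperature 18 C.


T_Curie - T_surf = 556 - 18 = 538 C
Convert q to W/m^2: 66.7 mW/m^2 = 0.0667 W/m^2
d = 538 * 2.0 / 0.0667 = 16131.93 m

16131.93


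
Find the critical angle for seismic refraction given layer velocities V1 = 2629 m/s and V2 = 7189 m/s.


V1/V2 = 2629/7189 = 0.365698
theta_c = arcsin(0.365698) = 21.4505 degrees

21.4505


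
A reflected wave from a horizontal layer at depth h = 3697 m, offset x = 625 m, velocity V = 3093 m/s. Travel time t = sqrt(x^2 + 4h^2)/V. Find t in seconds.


x^2 + 4h^2 = 625^2 + 4*3697^2 = 390625 + 54671236 = 55061861
sqrt(55061861) = 7420.368
t = 7420.368 / 3093 = 2.3991 s

2.3991


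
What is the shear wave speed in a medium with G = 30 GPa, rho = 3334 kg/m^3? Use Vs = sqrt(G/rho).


Convert G to Pa: G = 30e9 Pa
Compute G/rho = 30e9 / 3334 = 8998200.3599
Vs = sqrt(8998200.3599) = 2999.7 m/s

2999.7


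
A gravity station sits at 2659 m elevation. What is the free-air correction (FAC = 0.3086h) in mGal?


FAC = 0.3086 * h
= 0.3086 * 2659
= 820.5674 mGal

820.5674


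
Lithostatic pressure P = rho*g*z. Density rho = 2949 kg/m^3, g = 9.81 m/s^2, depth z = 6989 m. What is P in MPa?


P = rho * g * z / 1e6
= 2949 * 9.81 * 6989 / 1e6
= 202189603.41 / 1e6
= 202.1896 MPa

202.1896


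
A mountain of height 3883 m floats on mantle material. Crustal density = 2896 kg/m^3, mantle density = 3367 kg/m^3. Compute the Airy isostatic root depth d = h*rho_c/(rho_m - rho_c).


rho_m - rho_c = 3367 - 2896 = 471
d = 3883 * 2896 / 471
= 11245168 / 471
= 23875.09 m

23875.09


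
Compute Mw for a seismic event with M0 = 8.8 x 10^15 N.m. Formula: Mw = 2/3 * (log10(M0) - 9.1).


log10(M0) = log10(8.8 x 10^15) = 15.9445
Mw = 2/3 * (15.9445 - 9.1)
= 2/3 * 6.8445
= 4.56

4.56


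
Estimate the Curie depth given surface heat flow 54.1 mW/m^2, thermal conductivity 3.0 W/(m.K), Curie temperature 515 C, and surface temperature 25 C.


T_Curie - T_surf = 515 - 25 = 490 C
Convert q to W/m^2: 54.1 mW/m^2 = 0.0541 W/m^2
d = 490 * 3.0 / 0.0541 = 27171.9 m

27171.9


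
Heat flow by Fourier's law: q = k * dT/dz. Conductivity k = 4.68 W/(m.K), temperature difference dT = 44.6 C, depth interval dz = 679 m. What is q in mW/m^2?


q = k * dT / dz * 1000
= 4.68 * 44.6 / 679 * 1000
= 0.307405 * 1000
= 307.405 mW/m^2

307.405


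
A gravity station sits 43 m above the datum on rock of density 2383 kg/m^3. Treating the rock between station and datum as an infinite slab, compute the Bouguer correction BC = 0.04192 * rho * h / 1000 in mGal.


BC = 0.04192 * rho * h / 1000
= 0.04192 * 2383 * 43 / 1000
= 4.2955 mGal

4.2955


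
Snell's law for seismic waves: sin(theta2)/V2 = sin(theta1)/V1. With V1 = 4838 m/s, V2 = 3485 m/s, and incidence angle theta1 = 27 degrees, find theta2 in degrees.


sin(theta1) = sin(27 deg) = 0.45399
sin(theta2) = V2/V1 * sin(theta1) = 3485/4838 * 0.45399 = 0.327027
theta2 = arcsin(0.327027) = 19.0884 degrees

19.0884


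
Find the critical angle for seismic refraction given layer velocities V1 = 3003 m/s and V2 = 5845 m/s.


V1/V2 = 3003/5845 = 0.513772
theta_c = arcsin(0.513772) = 30.9154 degrees

30.9154


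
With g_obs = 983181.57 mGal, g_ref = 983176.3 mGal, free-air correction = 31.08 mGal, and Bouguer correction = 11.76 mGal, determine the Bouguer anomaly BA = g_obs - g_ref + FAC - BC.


BA = g_obs - g_ref + FAC - BC
= 983181.57 - 983176.3 + 31.08 - 11.76
= 24.59 mGal

24.59


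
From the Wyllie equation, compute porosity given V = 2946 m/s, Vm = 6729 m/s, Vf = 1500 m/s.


1/V - 1/Vm = 1/2946 - 1/6729 = 0.00019083
1/Vf - 1/Vm = 1/1500 - 1/6729 = 0.00051806
phi = 0.00019083 / 0.00051806 = 0.3684

0.3684


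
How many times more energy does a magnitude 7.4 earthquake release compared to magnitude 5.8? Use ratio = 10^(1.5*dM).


M2 - M1 = 7.4 - 5.8 = 1.6
1.5 * 1.6 = 2.4
ratio = 10^2.4 = 251.19

251.19


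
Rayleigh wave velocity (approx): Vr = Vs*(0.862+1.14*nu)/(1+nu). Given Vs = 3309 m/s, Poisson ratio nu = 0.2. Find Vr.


Numerator factor = 0.862 + 1.14*0.2 = 1.09
Denominator = 1 + 0.2 = 1.2
Vr = 3309 * 1.09 / 1.2 = 3005.67 m/s

3005.67


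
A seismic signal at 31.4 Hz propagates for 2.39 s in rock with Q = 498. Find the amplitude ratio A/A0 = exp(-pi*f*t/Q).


pi*f*t/Q = pi*31.4*2.39/498 = 0.473422
A/A0 = exp(-0.473422) = 0.622867

0.622867


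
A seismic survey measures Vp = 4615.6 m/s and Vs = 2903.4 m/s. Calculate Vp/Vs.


Vp/Vs = 4615.6 / 2903.4
= 1.5897

1.5897


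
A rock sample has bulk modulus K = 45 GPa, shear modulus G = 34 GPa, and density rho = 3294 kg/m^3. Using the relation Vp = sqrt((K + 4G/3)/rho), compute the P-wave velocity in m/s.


First compute the effective modulus:
K + 4G/3 = 45e9 + 4*34e9/3 = 90333333333.33 Pa
Then divide by density:
90333333333.33 / 3294 = 27423598.4618 Pa/(kg/m^3)
Take the square root:
Vp = sqrt(27423598.4618) = 5236.75 m/s

5236.75


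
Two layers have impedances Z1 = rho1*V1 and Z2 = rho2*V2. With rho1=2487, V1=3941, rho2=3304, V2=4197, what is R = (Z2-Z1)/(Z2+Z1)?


Z1 = 2487 * 3941 = 9801267
Z2 = 3304 * 4197 = 13866888
R = (13866888 - 9801267) / (13866888 + 9801267) = 4065621 / 23668155 = 0.1718

0.1718


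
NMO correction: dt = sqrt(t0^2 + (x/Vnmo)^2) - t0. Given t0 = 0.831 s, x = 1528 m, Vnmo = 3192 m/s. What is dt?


x/Vnmo = 1528/3192 = 0.478697
(x/Vnmo)^2 = 0.229151
t0^2 = 0.690561
sqrt(0.690561 + 0.229151) = 0.959016
dt = 0.959016 - 0.831 = 0.128016

0.128016


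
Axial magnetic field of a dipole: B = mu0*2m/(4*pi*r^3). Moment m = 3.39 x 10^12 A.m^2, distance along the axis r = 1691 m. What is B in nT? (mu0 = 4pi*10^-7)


m = 3.39 x 10^12 = 3390000000000 A.m^2
2m = 6780000000000 A.m^2
r^3 = 1691^3 = 4835382371
B = (4pi*10^-7) * 6780000000000 / (4*pi * 4835382371) * 1e9
= 8519999.276536 / 60763206936.12 * 1e9
= 140216.4189 nT

140216.4189


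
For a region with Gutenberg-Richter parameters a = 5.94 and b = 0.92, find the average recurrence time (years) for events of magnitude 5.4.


log10(N) = 5.94 - 0.92*5.4 = 0.972
N = 10^0.972 = 9.37562
T = 1/N = 1/9.37562 = 0.1067 years

0.1067


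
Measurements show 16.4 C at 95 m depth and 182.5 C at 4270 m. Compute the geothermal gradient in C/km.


dT = 182.5 - 16.4 = 166.1 C
dz = 4270 - 95 = 4175 m
gradient = dT/dz * 1000 = 166.1/4175 * 1000 = 39.7844 C/km

39.7844


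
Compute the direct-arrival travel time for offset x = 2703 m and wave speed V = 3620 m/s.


t = x / V
= 2703 / 3620
= 0.7467 s

0.7467


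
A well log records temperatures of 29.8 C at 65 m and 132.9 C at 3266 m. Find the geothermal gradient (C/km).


dT = 132.9 - 29.8 = 103.1 C
dz = 3266 - 65 = 3201 m
gradient = dT/dz * 1000 = 103.1/3201 * 1000 = 32.2087 C/km

32.2087


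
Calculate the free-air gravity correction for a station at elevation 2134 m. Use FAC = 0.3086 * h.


FAC = 0.3086 * h
= 0.3086 * 2134
= 658.5524 mGal

658.5524


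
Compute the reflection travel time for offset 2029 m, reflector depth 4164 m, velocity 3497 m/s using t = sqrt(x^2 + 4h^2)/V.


x^2 + 4h^2 = 2029^2 + 4*4164^2 = 4116841 + 69355584 = 73472425
sqrt(73472425) = 8571.6057
t = 8571.6057 / 3497 = 2.4511 s

2.4511


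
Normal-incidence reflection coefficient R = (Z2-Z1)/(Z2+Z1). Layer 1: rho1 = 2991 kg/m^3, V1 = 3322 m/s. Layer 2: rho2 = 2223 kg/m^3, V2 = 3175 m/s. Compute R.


Z1 = 2991 * 3322 = 9936102
Z2 = 2223 * 3175 = 7058025
R = (7058025 - 9936102) / (7058025 + 9936102) = -2878077 / 16994127 = -0.1694

-0.1694


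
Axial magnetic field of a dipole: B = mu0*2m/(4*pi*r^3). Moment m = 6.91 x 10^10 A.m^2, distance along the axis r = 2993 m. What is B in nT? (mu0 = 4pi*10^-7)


m = 6.91 x 10^10 = 69100000000 A.m^2
2m = 138200000000 A.m^2
r^3 = 2993^3 = 26811440657
B = (4pi*10^-7) * 138200000000 / (4*pi * 26811440657) * 1e9
= 173667.24189 / 336922500000.76 * 1e9
= 515.4516 nT

515.4516


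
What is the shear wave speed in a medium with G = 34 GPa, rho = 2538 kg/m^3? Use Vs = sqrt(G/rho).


Convert G to Pa: G = 34e9 Pa
Compute G/rho = 34e9 / 2538 = 13396375.0985
Vs = sqrt(13396375.0985) = 3660.11 m/s

3660.11


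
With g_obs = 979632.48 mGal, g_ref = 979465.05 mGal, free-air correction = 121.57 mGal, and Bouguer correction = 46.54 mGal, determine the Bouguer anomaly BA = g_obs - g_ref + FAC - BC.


BA = g_obs - g_ref + FAC - BC
= 979632.48 - 979465.05 + 121.57 - 46.54
= 242.46 mGal

242.46


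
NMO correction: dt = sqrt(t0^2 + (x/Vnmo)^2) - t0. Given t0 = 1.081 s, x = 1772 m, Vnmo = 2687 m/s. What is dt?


x/Vnmo = 1772/2687 = 0.659472
(x/Vnmo)^2 = 0.434903
t0^2 = 1.168561
sqrt(1.168561 + 0.434903) = 1.266279
dt = 1.266279 - 1.081 = 0.185279

0.185279


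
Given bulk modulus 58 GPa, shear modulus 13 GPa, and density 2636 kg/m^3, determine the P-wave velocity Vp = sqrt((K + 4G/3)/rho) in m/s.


First compute the effective modulus:
K + 4G/3 = 58e9 + 4*13e9/3 = 75333333333.33 Pa
Then divide by density:
75333333333.33 / 2636 = 28578654.5271 Pa/(kg/m^3)
Take the square root:
Vp = sqrt(28578654.5271) = 5345.9 m/s

5345.9


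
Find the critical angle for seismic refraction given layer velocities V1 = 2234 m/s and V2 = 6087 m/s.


V1/V2 = 2234/6087 = 0.367012
theta_c = arcsin(0.367012) = 21.5314 degrees

21.5314


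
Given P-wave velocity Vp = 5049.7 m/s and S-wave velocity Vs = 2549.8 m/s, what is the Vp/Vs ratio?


Vp/Vs = 5049.7 / 2549.8
= 1.9804

1.9804


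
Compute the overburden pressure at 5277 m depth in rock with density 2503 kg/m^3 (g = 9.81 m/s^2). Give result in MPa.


P = rho * g * z / 1e6
= 2503 * 9.81 * 5277 / 1e6
= 129573727.11 / 1e6
= 129.5737 MPa

129.5737


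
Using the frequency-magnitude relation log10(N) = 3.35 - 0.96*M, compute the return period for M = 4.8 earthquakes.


log10(N) = 3.35 - 0.96*4.8 = -1.258
N = 10^-1.258 = 0.055208
T = 1/N = 1/0.055208 = 18.1134 years

18.1134


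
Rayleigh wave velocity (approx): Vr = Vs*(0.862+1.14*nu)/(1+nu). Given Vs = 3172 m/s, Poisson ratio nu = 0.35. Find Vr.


Numerator factor = 0.862 + 1.14*0.35 = 1.261
Denominator = 1 + 0.35 = 1.35
Vr = 3172 * 1.261 / 1.35 = 2962.88 m/s

2962.88


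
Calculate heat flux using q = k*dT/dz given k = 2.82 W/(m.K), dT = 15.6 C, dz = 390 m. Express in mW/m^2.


q = k * dT / dz * 1000
= 2.82 * 15.6 / 390 * 1000
= 0.1128 * 1000
= 112.8 mW/m^2

112.8


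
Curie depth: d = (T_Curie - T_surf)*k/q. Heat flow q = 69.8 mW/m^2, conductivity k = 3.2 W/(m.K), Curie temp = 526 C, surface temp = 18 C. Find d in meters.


T_Curie - T_surf = 526 - 18 = 508 C
Convert q to W/m^2: 69.8 mW/m^2 = 0.0698 W/m^2
d = 508 * 3.2 / 0.0698 = 23289.4 m

23289.4


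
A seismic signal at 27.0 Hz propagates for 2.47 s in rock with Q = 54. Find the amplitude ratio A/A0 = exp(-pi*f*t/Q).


pi*f*t/Q = pi*27.0*2.47/54 = 3.879867
A/A0 = exp(-3.879867) = 0.020654

0.020654


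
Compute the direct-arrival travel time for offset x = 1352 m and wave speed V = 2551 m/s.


t = x / V
= 1352 / 2551
= 0.53 s

0.53


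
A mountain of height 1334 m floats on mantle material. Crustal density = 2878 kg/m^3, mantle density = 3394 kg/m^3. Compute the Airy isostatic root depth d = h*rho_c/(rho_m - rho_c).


rho_m - rho_c = 3394 - 2878 = 516
d = 1334 * 2878 / 516
= 3839252 / 516
= 7440.41 m

7440.41


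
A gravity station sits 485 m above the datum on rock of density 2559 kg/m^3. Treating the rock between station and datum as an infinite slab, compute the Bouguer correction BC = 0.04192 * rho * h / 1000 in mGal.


BC = 0.04192 * rho * h / 1000
= 0.04192 * 2559 * 485 / 1000
= 52.0275 mGal

52.0275


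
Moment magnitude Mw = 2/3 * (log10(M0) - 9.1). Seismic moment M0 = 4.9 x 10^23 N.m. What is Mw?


log10(M0) = log10(4.9 x 10^23) = 23.6902
Mw = 2/3 * (23.6902 - 9.1)
= 2/3 * 14.5902
= 9.73

9.73


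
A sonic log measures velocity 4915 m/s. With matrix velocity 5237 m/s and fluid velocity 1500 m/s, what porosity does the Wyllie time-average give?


1/V - 1/Vm = 1/4915 - 1/5237 = 1.251e-05
1/Vf - 1/Vm = 1/1500 - 1/5237 = 0.00047572
phi = 1.251e-05 / 0.00047572 = 0.0263

0.0263


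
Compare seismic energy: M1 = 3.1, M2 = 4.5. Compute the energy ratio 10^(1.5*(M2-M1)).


M2 - M1 = 4.5 - 3.1 = 1.4
1.5 * 1.4 = 2.1
ratio = 10^2.1 = 125.89

125.89


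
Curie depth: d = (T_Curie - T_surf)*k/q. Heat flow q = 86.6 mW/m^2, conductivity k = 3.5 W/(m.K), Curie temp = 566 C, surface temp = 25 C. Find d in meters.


T_Curie - T_surf = 566 - 25 = 541 C
Convert q to W/m^2: 86.6 mW/m^2 = 0.0866 W/m^2
d = 541 * 3.5 / 0.0866 = 21864.9 m

21864.9


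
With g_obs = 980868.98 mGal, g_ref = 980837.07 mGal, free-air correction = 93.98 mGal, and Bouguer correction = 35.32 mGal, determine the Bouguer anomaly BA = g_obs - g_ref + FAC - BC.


BA = g_obs - g_ref + FAC - BC
= 980868.98 - 980837.07 + 93.98 - 35.32
= 90.57 mGal

90.57


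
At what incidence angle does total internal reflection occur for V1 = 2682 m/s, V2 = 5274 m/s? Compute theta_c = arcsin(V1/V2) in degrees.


V1/V2 = 2682/5274 = 0.508532
theta_c = arcsin(0.508532) = 30.5661 degrees

30.5661


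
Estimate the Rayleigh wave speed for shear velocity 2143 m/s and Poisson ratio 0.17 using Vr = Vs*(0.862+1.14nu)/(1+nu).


Numerator factor = 0.862 + 1.14*0.17 = 1.0558
Denominator = 1 + 0.17 = 1.17
Vr = 2143 * 1.0558 / 1.17 = 1933.83 m/s

1933.83


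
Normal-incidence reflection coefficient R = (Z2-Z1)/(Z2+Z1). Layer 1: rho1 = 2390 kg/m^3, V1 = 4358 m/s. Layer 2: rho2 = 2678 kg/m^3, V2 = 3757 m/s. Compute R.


Z1 = 2390 * 4358 = 10415620
Z2 = 2678 * 3757 = 10061246
R = (10061246 - 10415620) / (10061246 + 10415620) = -354374 / 20476866 = -0.0173

-0.0173


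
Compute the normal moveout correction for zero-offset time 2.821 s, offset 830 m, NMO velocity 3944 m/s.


x/Vnmo = 830/3944 = 0.210446
(x/Vnmo)^2 = 0.044288
t0^2 = 7.958041
sqrt(7.958041 + 0.044288) = 2.828839
dt = 2.828839 - 2.821 = 0.007839

0.007839


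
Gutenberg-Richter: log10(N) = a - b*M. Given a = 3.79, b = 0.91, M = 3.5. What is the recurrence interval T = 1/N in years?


log10(N) = 3.79 - 0.91*3.5 = 0.605
N = 10^0.605 = 4.02717
T = 1/N = 1/4.02717 = 0.2483 years

0.2483


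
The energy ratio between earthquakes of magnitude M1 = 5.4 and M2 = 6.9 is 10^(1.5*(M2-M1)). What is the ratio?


M2 - M1 = 6.9 - 5.4 = 1.5
1.5 * 1.5 = 2.25
ratio = 10^2.25 = 177.83

177.83


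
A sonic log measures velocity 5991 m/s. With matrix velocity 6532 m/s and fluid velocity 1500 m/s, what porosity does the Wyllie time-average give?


1/V - 1/Vm = 1/5991 - 1/6532 = 1.382e-05
1/Vf - 1/Vm = 1/1500 - 1/6532 = 0.00051357
phi = 1.382e-05 / 0.00051357 = 0.0269

0.0269


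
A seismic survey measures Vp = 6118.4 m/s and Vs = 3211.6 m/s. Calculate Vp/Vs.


Vp/Vs = 6118.4 / 3211.6
= 1.9051

1.9051


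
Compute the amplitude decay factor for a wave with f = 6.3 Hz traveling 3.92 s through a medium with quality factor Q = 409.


pi*f*t/Q = pi*6.3*3.92/409 = 0.189694
A/A0 = exp(-0.189694) = 0.827212

0.827212


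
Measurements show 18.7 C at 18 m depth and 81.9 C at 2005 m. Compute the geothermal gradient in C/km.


dT = 81.9 - 18.7 = 63.2 C
dz = 2005 - 18 = 1987 m
gradient = dT/dz * 1000 = 63.2/1987 * 1000 = 31.8067 C/km

31.8067


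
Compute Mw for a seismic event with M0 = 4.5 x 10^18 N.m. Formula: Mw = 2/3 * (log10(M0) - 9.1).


log10(M0) = log10(4.5 x 10^18) = 18.6532
Mw = 2/3 * (18.6532 - 9.1)
= 2/3 * 9.5532
= 6.37

6.37


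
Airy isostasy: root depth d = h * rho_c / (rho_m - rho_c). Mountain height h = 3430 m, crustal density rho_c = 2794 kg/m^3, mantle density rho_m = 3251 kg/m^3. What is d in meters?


rho_m - rho_c = 3251 - 2794 = 457
d = 3430 * 2794 / 457
= 9583420 / 457
= 20970.28 m

20970.28


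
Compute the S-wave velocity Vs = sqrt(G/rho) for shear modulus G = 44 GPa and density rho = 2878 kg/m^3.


Convert G to Pa: G = 44e9 Pa
Compute G/rho = 44e9 / 2878 = 15288394.7186
Vs = sqrt(15288394.7186) = 3910.04 m/s

3910.04


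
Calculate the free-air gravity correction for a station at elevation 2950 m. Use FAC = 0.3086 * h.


FAC = 0.3086 * h
= 0.3086 * 2950
= 910.37 mGal

910.37


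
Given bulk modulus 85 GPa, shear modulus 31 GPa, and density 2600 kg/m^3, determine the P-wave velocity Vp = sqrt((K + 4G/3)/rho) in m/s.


First compute the effective modulus:
K + 4G/3 = 85e9 + 4*31e9/3 = 126333333333.33 Pa
Then divide by density:
126333333333.33 / 2600 = 48589743.5897 Pa/(kg/m^3)
Take the square root:
Vp = sqrt(48589743.5897) = 6970.63 m/s

6970.63


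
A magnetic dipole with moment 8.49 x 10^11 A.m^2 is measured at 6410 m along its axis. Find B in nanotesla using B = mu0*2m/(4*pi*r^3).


m = 8.49 x 10^11 = 849000000000 A.m^2
2m = 1698000000000 A.m^2
r^3 = 6410^3 = 263374721000
B = (4pi*10^-7) * 1698000000000 / (4*pi * 263374721000) * 1e9
= 2133769.730318 / 3309664354539.45 * 1e9
= 644.7088 nT

644.7088


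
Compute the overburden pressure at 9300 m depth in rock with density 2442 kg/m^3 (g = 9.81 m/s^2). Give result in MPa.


P = rho * g * z / 1e6
= 2442 * 9.81 * 9300 / 1e6
= 222790986.0 / 1e6
= 222.791 MPa

222.791


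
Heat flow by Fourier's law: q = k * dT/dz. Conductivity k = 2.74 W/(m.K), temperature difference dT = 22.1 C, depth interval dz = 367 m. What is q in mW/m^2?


q = k * dT / dz * 1000
= 2.74 * 22.1 / 367 * 1000
= 0.164997 * 1000
= 164.9973 mW/m^2

164.9973


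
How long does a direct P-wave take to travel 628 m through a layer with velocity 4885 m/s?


t = x / V
= 628 / 4885
= 0.1286 s

0.1286


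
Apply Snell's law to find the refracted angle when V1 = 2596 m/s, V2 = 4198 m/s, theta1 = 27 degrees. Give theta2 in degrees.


sin(theta1) = sin(27 deg) = 0.45399
sin(theta2) = V2/V1 * sin(theta1) = 4198/2596 * 0.45399 = 0.73415
theta2 = arcsin(0.73415) = 47.2354 degrees

47.2354
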